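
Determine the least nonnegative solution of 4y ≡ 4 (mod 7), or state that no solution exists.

1

gcd(7, 4) = 1.
1 divides 4, so solutions exist.
By Bézout, 4*(2) + 7*(-1) = 1.
So 4*(2) ≡ 1 (mod 7); multiply by 4: y ≡ 8 (mod 7).
Smallest nonnegative: y = 8 mod 7 = 1.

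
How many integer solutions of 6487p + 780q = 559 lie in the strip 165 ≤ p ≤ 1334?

19

gcd(6487, 780):
  6487 = 8*780 + 247
  780 = 3*247 + 39
  247 = 6*39 + 13
  39 = 3*13
so gcd(6487, 780) = 13.
Back-substitute for Bézout coefficients:
  13 = 247 - 6*39
  ... = 6487*(19) + 780*(-158)
Scale by 43: particular solution (817, -6794); reduce p mod 60: (37, -307).
General solution: p = 37 + 60t, q = -307 - 499t for integer t.
165 ≤ 37 + 60t ≤ 1334 gives t ∈ [3, 21], which is 19 values.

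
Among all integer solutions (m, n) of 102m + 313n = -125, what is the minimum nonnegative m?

143

gcd(313, 102):
  313 = 3×102 + 7
  102 = 14×7 + 4
  7 = 1×4 + 3
  4 = 1×3 + 1
  3 = 3×1
so gcd(313, 102) = 1.
1 divides -125, so solutions exist.
Back-substitute for Bézout coefficients:
  1 = 4 - 1×3
  ... = 102×(89) + 313×(-29)
Scale by -125/1 = -125: (m₀, n₀) = (-11125, 3625).
General solution: m = -11125 + 313t, n = 3625 - 102t for integer t.
m ≥ 0: smallest is -11125 mod 313 = 143 (at t = 36), with n = -47.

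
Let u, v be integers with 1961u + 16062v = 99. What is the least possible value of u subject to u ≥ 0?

gcd(16062, 1961) = 1  (16062 = 8*1961 + 374, 1961 = 5*374 + 91, 374 = 4*91 + 10, 91 = 9*10 + 1, 10 = 10*1).
1 divides 99, so solutions exist.
Back-substituting, 1961*(1589) + 16062*(-194) = 1.
Scale by 99/1 = 99: (u₀, v₀) = (157311, -19206).
General solution: u = 157311 + 16062t, v = -19206 - 1961t for integer t.
u ≥ 0: smallest is 157311 mod 16062 = 12753 (at t = -9), with v = -1557.

12753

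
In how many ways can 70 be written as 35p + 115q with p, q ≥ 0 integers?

1

gcd(115, 35) = 5.
By Bézout, 35×(10) + 115×(-3) = 5.
One solution: (2, 0).
General: p = 2 + 23t, q = 0 - 7t.
p ≥ 0 ⇒ t ≥ 0; q ≥ 0 ⇒ t ≤ 0. So t ∈ [0, 0]: 1 solution.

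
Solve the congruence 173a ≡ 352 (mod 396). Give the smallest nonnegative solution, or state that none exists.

176

gcd(396, 173) = 1.
1 divides 352, so solutions exist.
By Bézout, 173·(-103) + 396·(45) = 1.
So 173·(-103) ≡ 1 (mod 396); multiply by 352: a ≡ -36256 (mod 396).
Smallest nonnegative: a = -36256 mod 396 = 176.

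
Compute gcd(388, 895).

1

gcd(895, 388) = 1  (895 = 2*388 + 119, 388 = 3*119 + 31, 119 = 3*31 + 26, 31 = 1*26 + 5, 26 = 5*5 + 1, 5 = 5*1).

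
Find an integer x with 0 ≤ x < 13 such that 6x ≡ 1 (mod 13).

gcd(13, 6) = 1  (13 = 2×6 + 1, 6 = 6×1).
Back-substituting, 6×(-2) + 13×(1) = 1.
So 6×-2 ≡ 1 (mod 13), and -2 mod 13 = 11.

11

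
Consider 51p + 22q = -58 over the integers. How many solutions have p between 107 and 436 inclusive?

15

gcd(51, 22) = 1.
By Bézout, 51×(-3) + 22×(7) = 1.
Particular solution: (20, -49).
General solution: p = 20 + 22t, q = -49 - 51t for integer t.
107 ≤ 20 + 22t ≤ 436 gives t ∈ [4, 18], which is 15 values.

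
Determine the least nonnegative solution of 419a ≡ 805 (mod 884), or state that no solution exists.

407

gcd(884, 419) = 1.
1 divides 805, so solutions exist.
By Bézout, 419*(-173) + 884*(82) = 1.
So 419*(-173) ≡ 1 (mod 884); multiply by 805: a ≡ -139265 (mod 884).
Smallest nonnegative: a = -139265 mod 884 = 407.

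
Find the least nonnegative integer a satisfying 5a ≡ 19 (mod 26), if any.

gcd(26, 5):
  26 = 5*5 + 1
  5 = 5*1
so gcd(26, 5) = 1.
1 divides 19, so solutions exist.
Back-substitute for Bézout coefficients:
  1 = 26 - 5*5
  ... = 5*(-5) + 26*(1)
So 5*(-5) ≡ 1 (mod 26); multiply by 19: a ≡ -95 (mod 26).
Smallest nonnegative: a = -95 mod 26 = 9.

9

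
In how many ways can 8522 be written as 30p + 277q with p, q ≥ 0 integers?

1

gcd(277, 30):
  277 = 9×30 + 7
  30 = 4×7 + 2
  7 = 3×2 + 1
  2 = 2×1
so gcd(277, 30) = 1.
Back-substitute for Bézout coefficients:
  1 = 7 - 3×2
  ... = 30×(-120) + 277×(13)
Scale by 8522: one solution is (-1022640, 110786). Reduce p mod 277: (44, 26).
General: p = 44 + 277t, q = 26 - 30t.
p ≥ 0 ⇒ t ≥ 0; q ≥ 0 ⇒ t ≤ 0. So t ∈ [0, 0]: 1 solution.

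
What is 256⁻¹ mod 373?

51

gcd(373, 256) = 1.
By Bézout, 256*(51) + 373*(-35) = 1.
So 256*51 ≡ 1 (mod 373), and 51 mod 373 = 51.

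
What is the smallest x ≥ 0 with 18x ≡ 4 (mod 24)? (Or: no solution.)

gcd(24, 18):
  24 = 1*18 + 6
  18 = 3*6
so gcd(24, 18) = 6.
6 does not divide 4, so the congruence has no solution.

no solution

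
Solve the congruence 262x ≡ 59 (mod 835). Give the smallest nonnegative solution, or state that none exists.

252

gcd(835, 262) = 1  (835 = 3·262 + 49, 262 = 5·49 + 17, 49 = 2·17 + 15, 17 = 1·15 + 2, 15 = 7·2 + 1, 2 = 2·1).
1 divides 59, so solutions exist.
Back-substituting, 262·(-392) + 835·(123) = 1.
So 262·(-392) ≡ 1 (mod 835); multiply by 59: x ≡ -23128 (mod 835).
Smallest nonnegative: x = -23128 mod 835 = 252.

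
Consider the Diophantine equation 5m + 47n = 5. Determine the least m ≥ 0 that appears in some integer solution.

1

gcd(47, 5):
  47 = 9·5 + 2
  5 = 2·2 + 1
  2 = 2·1
so gcd(47, 5) = 1.
1 divides 5, so solutions exist.
Back-substitute for Bézout coefficients:
  1 = 5 - 2·2
  ... = 5·(19) + 47·(-2)
Scale by 5/1 = 5: (m₀, n₀) = (95, -10).
General solution: m = 95 + 47t, n = -10 - 5t for integer t.
m ≥ 0: smallest is 95 mod 47 = 1 (at t = -2), with n = 0.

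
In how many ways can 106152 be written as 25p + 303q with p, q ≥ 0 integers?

14

gcd(303, 25) = 1  (303 = 12·25 + 3, 25 = 8·3 + 1, 3 = 3·1).
Back-substituting, 25·(97) + 303·(-8) = 1.
Scale by 106152: one solution is (10296744, -849216). Reduce p mod 303: (198, 334).
General: p = 198 + 303t, q = 334 - 25t.
p ≥ 0 ⇒ t ≥ 0; q ≥ 0 ⇒ t ≤ 13. So t ∈ [0, 13]: 14 solutions.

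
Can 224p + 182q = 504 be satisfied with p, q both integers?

gcd(224, 182) = 14  (224 = 1*182 + 42, 182 = 4*42 + 14, 42 = 3*14).
14 divides 504, so integer solutions exist.

yes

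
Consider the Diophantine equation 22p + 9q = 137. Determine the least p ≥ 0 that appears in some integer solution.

5

gcd(22, 9):
  22 = 2·9 + 4
  9 = 2·4 + 1
  4 = 4·1
so gcd(22, 9) = 1.
1 divides 137, so solutions exist.
Back-substitute for Bézout coefficients:
  1 = 9 - 2·4
  ... = 22·(-2) + 9·(5)
Scale by 137/1 = 137: (p₀, q₀) = (-274, 685).
General solution: p = -274 + 9t, q = 685 - 22t for integer t.
p ≥ 0: smallest is -274 mod 9 = 5 (at t = 31), with q = 3.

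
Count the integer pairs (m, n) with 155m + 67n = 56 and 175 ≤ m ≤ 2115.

29

gcd(155, 67) = 1  (155 = 2·67 + 21, 67 = 3·21 + 4, 21 = 5·4 + 1, 4 = 4·1).
Back-substituting, 155·(16) + 67·(-37) = 1.
Scale by 56: particular solution (896, -2072); reduce m mod 67: (25, -57).
General solution: m = 25 + 67t, n = -57 - 155t for integer t.
175 ≤ 25 + 67t ≤ 2115 gives t ∈ [3, 31], which is 29 values.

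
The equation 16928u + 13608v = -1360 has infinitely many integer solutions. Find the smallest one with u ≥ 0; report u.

gcd(16928, 13608):
  16928 = 1*13608 + 3320
  13608 = 4*3320 + 328
  3320 = 10*328 + 40
  328 = 8*40 + 8
  40 = 5*8
so gcd(16928, 13608) = 8.
8 divides -1360, so solutions exist.
Back-substitute for Bézout coefficients:
  8 = 328 - 8*40
  ... = 16928*(-332) + 13608*(413)
Scale by -1360/8 = -170: (u₀, v₀) = (56440, -70210).
General solution: u = 56440 + 1701t, v = -70210 - 2116t for integer t.
u ≥ 0: smallest is 56440 mod 1701 = 307 (at t = -33), with v = -382.

307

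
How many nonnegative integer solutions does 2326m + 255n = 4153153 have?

7

gcd(2326, 255) = 1  (2326 = 9×255 + 31, 255 = 8×31 + 7, 31 = 4×7 + 3, 7 = 2×3 + 1, 3 = 3×1).
Back-substituting, 2326×(-74) + 255×(675) = 1.
Scale by 4153153: one solution is (-307333322, 2803378275). Reduce m mod 255: (73, 15621).
General: m = 73 + 255t, n = 15621 - 2326t.
m ≥ 0 ⇒ t ≥ 0; n ≥ 0 ⇒ t ≤ 6. So t ∈ [0, 6]: 7 solutions.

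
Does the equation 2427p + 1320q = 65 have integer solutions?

gcd(2427, 1320) = 3  (2427 = 1·1320 + 1107, 1320 = 1·1107 + 213, 1107 = 5·213 + 42, 213 = 5·42 + 3, 42 = 14·3).
3 does not divide 65 (remainder 2), so no integer solutions.

no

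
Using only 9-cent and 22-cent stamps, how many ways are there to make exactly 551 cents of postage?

Need nonnegative integers with 9j + 22k = 551.
gcd(9, 22) = 1, and 9·(5) + 22·(-2) = 1.
So (j₀, k₀) = (2755, -1102); general j = 2755 + 22t, k = -1102 - 9t.
j ≥ 0 ⇒ t ≥ -125; k ≥ 0 ⇒ t ≤ -123. That's 3 values of t.

3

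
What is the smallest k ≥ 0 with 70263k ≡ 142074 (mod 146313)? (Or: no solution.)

gcd(146313, 70263):
  146313 = 2·70263 + 5787
  70263 = 12·5787 + 819
  5787 = 7·819 + 54
  819 = 15·54 + 9
  54 = 6·9
so gcd(146313, 70263) = 9.
9 divides 142074, so solutions exist.
Back-substitute for Bézout coefficients:
  9 = 819 - 15·54
  ... = 70263·(2680) + 146313·(-1287)
So 70263·(2680) ≡ 9 (mod 146313); multiply by 15786: k ≡ 42306480 (mod 16257).
Smallest nonnegative: k = 42306480 mod 16257 = 5766.

5766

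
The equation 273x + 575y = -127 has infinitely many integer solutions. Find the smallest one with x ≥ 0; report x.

gcd(575, 273):
  575 = 2·273 + 29
  273 = 9·29 + 12
  29 = 2·12 + 5
  12 = 2·5 + 2
  5 = 2·2 + 1
  2 = 2·1
so gcd(575, 273) = 1.
1 divides -127, so solutions exist.
Back-substitute for Bézout coefficients:
  1 = 5 - 2·2
  ... = 273·(-238) + 575·(113)
Scale by -127/1 = -127: (x₀, y₀) = (30226, -14351).
General solution: x = 30226 + 575t, y = -14351 - 273t for integer t.
x ≥ 0: smallest is 30226 mod 575 = 326 (at t = -52), with y = -155.

326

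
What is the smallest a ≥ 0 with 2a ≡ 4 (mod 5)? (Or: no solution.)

2

gcd(5, 2) = 1.
1 divides 4, so solutions exist.
By Bézout, 2×(-2) + 5×(1) = 1.
So 2×(-2) ≡ 1 (mod 5); multiply by 4: a ≡ -8 (mod 5).
Smallest nonnegative: a = -8 mod 5 = 2.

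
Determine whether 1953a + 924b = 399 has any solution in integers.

yes

gcd(1953, 924) = 21  (1953 = 2×924 + 105, 924 = 8×105 + 84, 105 = 1×84 + 21, 84 = 4×21).
21 divides 399, so integer solutions exist.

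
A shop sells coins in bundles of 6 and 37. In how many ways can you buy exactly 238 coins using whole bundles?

1

Need nonnegative integers with 6j + 37k = 238.
gcd(6, 37) = 1, and 6·(-6) + 37·(1) = 1.
So (j₀, k₀) = (-1428, 238); general j = -1428 + 37t, k = 238 - 6t.
j ≥ 0 ⇒ t ≥ 39; k ≥ 0 ⇒ t ≤ 39. That's 1 value of t.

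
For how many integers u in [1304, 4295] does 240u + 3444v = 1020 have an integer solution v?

10

gcd(3444, 240) = 12.
By Bézout, 240·(-43) + 3444·(3) = 12.
Particular solution: (76, -5).
General solution: u = 76 + 287t, v = -5 - 20t for integer t.
1304 ≤ 76 + 287t ≤ 4295 gives t ∈ [5, 14], which is 10 values.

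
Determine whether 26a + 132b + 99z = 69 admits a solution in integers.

yes

gcd(132, 26) = 2.
gcd(2, 99) = 1.
1 divides 69, so integer solutions exist.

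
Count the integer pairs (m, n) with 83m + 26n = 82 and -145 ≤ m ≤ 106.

9

gcd(83, 26) = 1  (83 = 3·26 + 5, 26 = 5·5 + 1, 5 = 5·1).
Back-substituting, 83·(-5) + 26·(16) = 1.
Scale by 82: particular solution (-410, 1312); reduce m mod 26: (6, -16).
General solution: m = 6 + 26t, n = -16 - 83t for integer t.
-145 ≤ 6 + 26t ≤ 106 gives t ∈ [-5, 3], which is 9 values.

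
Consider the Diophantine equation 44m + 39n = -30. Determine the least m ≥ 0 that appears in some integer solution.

33

gcd(44, 39):
  44 = 1·39 + 5
  39 = 7·5 + 4
  5 = 1·4 + 1
  4 = 4·1
so gcd(44, 39) = 1.
1 divides -30, so solutions exist.
Back-substitute for Bézout coefficients:
  1 = 5 - 1·4
  ... = 44·(8) + 39·(-9)
Scale by -30/1 = -30: (m₀, n₀) = (-240, 270).
General solution: m = -240 + 39t, n = 270 - 44t for integer t.
m ≥ 0: smallest is -240 mod 39 = 33 (at t = 7), with n = -38.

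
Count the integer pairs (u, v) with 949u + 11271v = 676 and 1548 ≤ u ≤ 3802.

3

gcd(11271, 949) = 13  (11271 = 11·949 + 832, 949 = 1·832 + 117, 832 = 7·117 + 13, 117 = 9·13).
Back-substituting, 949·(-95) + 11271·(8) = 13.
Scale by 52: particular solution (-4940, 416); reduce u mod 867: (262, -22).
General solution: u = 262 + 867t, v = -22 - 73t for integer t.
1548 ≤ 262 + 867t ≤ 3802 gives t ∈ [2, 4], which is 3 values.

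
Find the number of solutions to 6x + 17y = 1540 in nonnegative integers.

15

gcd(17, 6) = 1.
By Bézout, 6·(3) + 17·(-1) = 1.
One solution: (13, 86).
General: x = 13 + 17t, y = 86 - 6t.
x ≥ 0 ⇒ t ≥ 0; y ≥ 0 ⇒ t ≤ 14. So t ∈ [0, 14]: 15 solutions.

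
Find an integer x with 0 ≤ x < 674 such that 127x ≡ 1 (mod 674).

gcd(674, 127) = 1  (674 = 5×127 + 39, 127 = 3×39 + 10, 39 = 3×10 + 9, 10 = 1×9 + 1, 9 = 9×1).
Back-substituting, 127×(69) + 674×(-13) = 1.
So 127×69 ≡ 1 (mod 674), and 69 mod 674 = 69.

69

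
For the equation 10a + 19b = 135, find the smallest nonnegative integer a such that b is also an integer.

gcd(19, 10) = 1.
1 divides 135, so solutions exist.
By Bézout, 10·(2) + 19·(-1) = 1.
Scale by 135/1 = 135: (a₀, b₀) = (270, -135).
General solution: a = 270 + 19t, b = -135 - 10t for integer t.
a ≥ 0: smallest is 270 mod 19 = 4 (at t = -14), with b = 5.

4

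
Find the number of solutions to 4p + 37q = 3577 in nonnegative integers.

24

gcd(37, 4):
  37 = 9*4 + 1
  4 = 4*1
so gcd(37, 4) = 1.
Back-substitute for Bézout coefficients:
  1 = 37 - 9*4
  ... = 4*(-9) + 37*(1)
Scale by 3577: one solution is (-32193, 3577). Reduce p mod 37: (34, 93).
General: p = 34 + 37t, q = 93 - 4t.
p ≥ 0 ⇒ t ≥ 0; q ≥ 0 ⇒ t ≤ 23. So t ∈ [0, 23]: 24 solutions.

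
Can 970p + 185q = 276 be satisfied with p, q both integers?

no

gcd(970, 185) = 5  (970 = 5*185 + 45, 185 = 4*45 + 5, 45 = 9*5).
5 does not divide 276 (remainder 1), so no integer solutions.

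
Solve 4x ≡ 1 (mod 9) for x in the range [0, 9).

gcd(9, 4) = 1.
By Bézout, 4·(-2) + 9·(1) = 1.
So 4·-2 ≡ 1 (mod 9), and -2 mod 9 = 7.

7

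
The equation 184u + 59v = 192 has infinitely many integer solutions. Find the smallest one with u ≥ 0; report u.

gcd(184, 59):
  184 = 3·59 + 7
  59 = 8·7 + 3
  7 = 2·3 + 1
  3 = 3·1
so gcd(184, 59) = 1.
1 divides 192, so solutions exist.
Back-substitute for Bézout coefficients:
  1 = 7 - 2·3
  ... = 184·(17) + 59·(-53)
Scale by 192/1 = 192: (u₀, v₀) = (3264, -10176).
General solution: u = 3264 + 59t, v = -10176 - 184t for integer t.
u ≥ 0: smallest is 3264 mod 59 = 19 (at t = -55), with v = -56.

19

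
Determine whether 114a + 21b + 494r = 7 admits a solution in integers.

yes

gcd(114, 21) = 3  (114 = 5·21 + 9, 21 = 2·9 + 3, 9 = 3·3).
gcd(3, 494) = 1.
1 divides 7, so integer solutions exist.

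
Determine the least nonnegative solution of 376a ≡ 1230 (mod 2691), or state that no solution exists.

447

gcd(2691, 376) = 1.
1 divides 1230, so solutions exist.
By Bézout, 376*(-365) + 2691*(51) = 1.
So 376*(-365) ≡ 1 (mod 2691); multiply by 1230: a ≡ -448950 (mod 2691).
Smallest nonnegative: a = -448950 mod 2691 = 447.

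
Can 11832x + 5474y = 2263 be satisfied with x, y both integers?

no

gcd(11832, 5474) = 34.
34 does not divide 2263 (remainder 19), so no integer solutions.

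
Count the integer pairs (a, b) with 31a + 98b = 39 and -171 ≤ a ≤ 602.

8

gcd(98, 31):
  98 = 3·31 + 5
  31 = 6·5 + 1
  5 = 5·1
so gcd(98, 31) = 1.
Back-substitute for Bézout coefficients:
  1 = 31 - 6·5
  ... = 31·(19) + 98·(-6)
Scale by 39: particular solution (741, -234); reduce a mod 98: (55, -17).
General solution: a = 55 + 98t, b = -17 - 31t for integer t.
-171 ≤ 55 + 98t ≤ 602 gives t ∈ [-2, 5], which is 8 values.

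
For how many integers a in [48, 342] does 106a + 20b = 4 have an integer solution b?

29

gcd(106, 20):
  106 = 5*20 + 6
  20 = 3*6 + 2
  6 = 3*2
so gcd(106, 20) = 2.
Back-substitute for Bézout coefficients:
  2 = 20 - 3*6
  ... = 106*(-3) + 20*(16)
Scale by 2: particular solution (-6, 32); reduce a mod 10: (4, -21).
General solution: a = 4 + 10t, b = -21 - 53t for integer t.
48 ≤ 4 + 10t ≤ 342 gives t ∈ [5, 33], which is 29 values.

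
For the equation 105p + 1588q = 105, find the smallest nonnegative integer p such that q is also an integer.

1

gcd(1588, 105):
  1588 = 15·105 + 13
  105 = 8·13 + 1
  13 = 13·1
so gcd(1588, 105) = 1.
1 divides 105, so solutions exist.
Back-substitute for Bézout coefficients:
  1 = 105 - 8·13
  ... = 105·(121) + 1588·(-8)
Scale by 105/1 = 105: (p₀, q₀) = (12705, -840).
General solution: p = 12705 + 1588t, q = -840 - 105t for integer t.
p ≥ 0: smallest is 12705 mod 1588 = 1 (at t = -8), with q = 0.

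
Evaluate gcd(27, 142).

gcd(142, 27):
  142 = 5*27 + 7
  27 = 3*7 + 6
  7 = 1*6 + 1
  6 = 6*1
so gcd(142, 27) = 1.

1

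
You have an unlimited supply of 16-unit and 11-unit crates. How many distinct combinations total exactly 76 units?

Need nonnegative integers with 16j + 11k = 76.
gcd(16, 11) = 1, and 16·(-2) + 11·(3) = 1.
So (j₀, k₀) = (-152, 228); general j = -152 + 11t, k = 228 - 16t.
j ≥ 0 ⇒ t ≥ 14; k ≥ 0 ⇒ t ≤ 14. That's 1 value of t.

1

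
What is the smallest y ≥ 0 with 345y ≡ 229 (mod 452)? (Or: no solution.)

57

gcd(452, 345) = 1.
1 divides 229, so solutions exist.
By Bézout, 345×(-207) + 452×(158) = 1.
So 345×(-207) ≡ 1 (mod 452); multiply by 229: y ≡ -47403 (mod 452).
Smallest nonnegative: y = -47403 mod 452 = 57.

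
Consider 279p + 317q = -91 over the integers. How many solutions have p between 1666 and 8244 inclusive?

gcd(317, 279):
  317 = 1*279 + 38
  279 = 7*38 + 13
  38 = 2*13 + 12
  13 = 1*12 + 1
  12 = 12*1
so gcd(317, 279) = 1.
Back-substitute for Bézout coefficients:
  1 = 13 - 1*12
  ... = 279*(25) + 317*(-22)
Scale by -91: particular solution (-2275, 2002); reduce p mod 317: (261, -230).
General solution: p = 261 + 317t, q = -230 - 279t for integer t.
1666 ≤ 261 + 317t ≤ 8244 gives t ∈ [5, 25], which is 21 values.

21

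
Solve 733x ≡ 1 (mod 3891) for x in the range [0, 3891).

637

gcd(3891, 733) = 1.
By Bézout, 733×(637) + 3891×(-120) = 1.
So 733×637 ≡ 1 (mod 3891), and 637 mod 3891 = 637.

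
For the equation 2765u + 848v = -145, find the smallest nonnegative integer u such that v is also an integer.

667

gcd(2765, 848) = 1.
1 divides -145, so solutions exist.
By Bézout, 2765·(165) + 848·(-538) = 1.
Scale by -145/1 = -145: (u₀, v₀) = (-23925, 78010).
General solution: u = -23925 + 848t, v = 78010 - 2765t for integer t.
u ≥ 0: smallest is -23925 mod 848 = 667 (at t = 29), with v = -2175.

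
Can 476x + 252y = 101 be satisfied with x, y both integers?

gcd(476, 252) = 28  (476 = 1·252 + 224, 252 = 1·224 + 28, 224 = 8·28).
28 does not divide 101 (remainder 17), so no integer solutions.

no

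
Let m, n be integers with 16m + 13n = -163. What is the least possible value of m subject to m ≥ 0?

gcd(16, 13):
  16 = 1·13 + 3
  13 = 4·3 + 1
  3 = 3·1
so gcd(16, 13) = 1.
1 divides -163, so solutions exist.
Back-substitute for Bézout coefficients:
  1 = 13 - 4·3
  ... = 16·(-4) + 13·(5)
Scale by -163/1 = -163: (m₀, n₀) = (652, -815).
General solution: m = 652 + 13t, n = -815 - 16t for integer t.
m ≥ 0: smallest is 652 mod 13 = 2 (at t = -50), with n = -15.

2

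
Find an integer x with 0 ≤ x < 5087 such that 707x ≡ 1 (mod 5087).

2396

gcd(5087, 707) = 1.
By Bézout, 707×(2396) + 5087×(-333) = 1.
So 707×2396 ≡ 1 (mod 5087), and 2396 mod 5087 = 2396.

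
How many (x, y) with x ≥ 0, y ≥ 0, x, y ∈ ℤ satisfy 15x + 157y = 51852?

22

gcd(157, 15):
  157 = 10×15 + 7
  15 = 2×7 + 1
  7 = 7×1
so gcd(157, 15) = 1.
Back-substitute for Bézout coefficients:
  1 = 15 - 2×7
  ... = 15×(21) + 157×(-2)
Scale by 51852: one solution is (1088892, -103704). Reduce x mod 157: (97, 321).
General: x = 97 + 157t, y = 321 - 15t.
x ≥ 0 ⇒ t ≥ 0; y ≥ 0 ⇒ t ≤ 21. So t ∈ [0, 21]: 22 solutions.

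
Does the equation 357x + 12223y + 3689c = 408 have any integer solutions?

yes

gcd(12223, 357) = 17  (12223 = 34×357 + 85, 357 = 4×85 + 17, 85 = 5×17).
gcd(17, 3689) = 17.
17 divides 408, so integer solutions exist.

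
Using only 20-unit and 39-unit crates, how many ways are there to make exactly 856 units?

1

Need nonnegative integers with 20j + 39k = 856.
gcd(20, 39) = 1, and 20·(2) + 39·(-1) = 1.
So (j₀, k₀) = (1712, -856); general j = 1712 + 39t, k = -856 - 20t.
j ≥ 0 ⇒ t ≥ -43; k ≥ 0 ⇒ t ≤ -43. That's 1 value of t.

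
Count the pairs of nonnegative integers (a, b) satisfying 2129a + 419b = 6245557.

gcd(2129, 419) = 1  (2129 = 5×419 + 34, 419 = 12×34 + 11, 34 = 3×11 + 1, 11 = 11×1).
Back-substituting, 2129×(37) + 419×(-188) = 1.
Scale by 6245557: one solution is (231085609, -1174164716). Reduce a mod 419: (405, 12848).
General: a = 405 + 419t, b = 12848 - 2129t.
a ≥ 0 ⇒ t ≥ 0; b ≥ 0 ⇒ t ≤ 6. So t ∈ [0, 6]: 7 solutions.

7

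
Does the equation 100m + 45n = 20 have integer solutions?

yes

gcd(100, 45):
  100 = 2*45 + 10
  45 = 4*10 + 5
  10 = 2*5
so gcd(100, 45) = 5.
5 divides 20, so integer solutions exist.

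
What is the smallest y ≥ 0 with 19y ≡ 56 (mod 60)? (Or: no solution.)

gcd(60, 19) = 1.
1 divides 56, so solutions exist.
By Bézout, 19*(19) + 60*(-6) = 1.
So 19*(19) ≡ 1 (mod 60); multiply by 56: y ≡ 1064 (mod 60).
Smallest nonnegative: y = 1064 mod 60 = 44.

44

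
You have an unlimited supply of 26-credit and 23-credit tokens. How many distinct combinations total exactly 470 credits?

1

Need nonnegative integers with 26j + 23k = 470.
gcd(26, 23) = 1, and 26·(8) + 23·(-9) = 1.
So (j₀, k₀) = (3760, -4230); general j = 3760 + 23t, k = -4230 - 26t.
j ≥ 0 ⇒ t ≥ -163; k ≥ 0 ⇒ t ≤ -163. That's 1 value of t.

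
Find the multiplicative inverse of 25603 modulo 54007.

gcd(54007, 25603):
  54007 = 2·25603 + 2801
  25603 = 9·2801 + 394
  2801 = 7·394 + 43
  394 = 9·43 + 7
  43 = 6·7 + 1
  7 = 7·1
so gcd(54007, 25603) = 1.
Back-substitute for Bézout coefficients:
  1 = 43 - 6·7
  ... = 25603·(-7539) + 54007·(3574)
So 25603·-7539 ≡ 1 (mod 54007), and -7539 mod 54007 = 46468.

46468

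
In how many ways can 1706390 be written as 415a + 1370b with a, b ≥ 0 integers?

15

gcd(1370, 415) = 5  (1370 = 3*415 + 125, 415 = 3*125 + 40, 125 = 3*40 + 5, 40 = 8*5).
Back-substituting, 415*(-33) + 1370*(10) = 5.
Scale by 341278: one solution is (-11262174, 3412780). Reduce a mod 274: (48, 1231).
General: a = 48 + 274t, b = 1231 - 83t.
a ≥ 0 ⇒ t ≥ 0; b ≥ 0 ⇒ t ≤ 14. So t ∈ [0, 14]: 15 solutions.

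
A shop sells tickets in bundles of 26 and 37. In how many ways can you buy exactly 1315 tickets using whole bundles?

Need nonnegative integers with 26j + 37k = 1315.
gcd(26, 37) = 1, and 26·(10) + 37·(-7) = 1.
So (j₀, k₀) = (13150, -9205); general j = 13150 + 37t, k = -9205 - 26t.
j ≥ 0 ⇒ t ≥ -355; k ≥ 0 ⇒ t ≤ -355. That's 1 value of t.

1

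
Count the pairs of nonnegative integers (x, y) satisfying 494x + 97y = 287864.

gcd(494, 97):
  494 = 5*97 + 9
  97 = 10*9 + 7
  9 = 1*7 + 2
  7 = 3*2 + 1
  2 = 2*1
so gcd(494, 97) = 1.
Back-substitute for Bézout coefficients:
  1 = 7 - 3*2
  ... = 494*(-43) + 97*(219)
Scale by 287864: one solution is (-12378152, 63042216). Reduce x mod 97: (18, 2876).
General: x = 18 + 97t, y = 2876 - 494t.
x ≥ 0 ⇒ t ≥ 0; y ≥ 0 ⇒ t ≤ 5. So t ∈ [0, 5]: 6 solutions.

6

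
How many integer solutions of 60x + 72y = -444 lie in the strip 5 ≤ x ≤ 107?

17

gcd(72, 60) = 12  (72 = 1*60 + 12, 60 = 5*12).
Back-substituting, 60*(-1) + 72*(1) = 12.
Scale by -37: particular solution (37, -37); reduce x mod 6: (1, -7).
General solution: x = 1 + 6t, y = -7 - 5t for integer t.
5 ≤ 1 + 6t ≤ 107 gives t ∈ [1, 17], which is 17 values.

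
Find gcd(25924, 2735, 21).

1

gcd(25924, 2735):
  25924 = 9·2735 + 1309
  2735 = 2·1309 + 117
  1309 = 11·117 + 22
  117 = 5·22 + 7
  22 = 3·7 + 1
  7 = 7·1
so gcd(25924, 2735) = 1.
gcd(1, 21) = 1.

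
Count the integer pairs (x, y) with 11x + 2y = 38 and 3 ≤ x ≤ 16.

7

gcd(11, 2) = 1  (11 = 5*2 + 1, 2 = 2*1).
Back-substituting, 11*(1) + 2*(-5) = 1.
Scale by 38: particular solution (38, -190); reduce x mod 2: (0, 19).
General solution: x = 0 + 2t, y = 19 - 11t for integer t.
3 ≤ 0 + 2t ≤ 16 gives t ∈ [2, 8], which is 7 values.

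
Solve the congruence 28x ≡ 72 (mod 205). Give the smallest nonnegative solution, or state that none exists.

149

gcd(205, 28) = 1.
1 divides 72, so solutions exist.
By Bézout, 28×(22) + 205×(-3) = 1.
So 28×(22) ≡ 1 (mod 205); multiply by 72: x ≡ 1584 (mod 205).
Smallest nonnegative: x = 1584 mod 205 = 149.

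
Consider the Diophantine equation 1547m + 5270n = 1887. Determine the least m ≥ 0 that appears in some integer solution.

301

gcd(5270, 1547):
  5270 = 3·1547 + 629
  1547 = 2·629 + 289
  629 = 2·289 + 51
  289 = 5·51 + 34
  51 = 1·34 + 17
  34 = 2·17
so gcd(5270, 1547) = 17.
17 divides 1887, so solutions exist.
Back-substitute for Bézout coefficients:
  17 = 51 - 1·34
  ... = 1547·(-109) + 5270·(32)
Scale by 1887/17 = 111: (m₀, n₀) = (-12099, 3552).
General solution: m = -12099 + 310t, n = 3552 - 91t for integer t.
m ≥ 0: smallest is -12099 mod 310 = 301 (at t = 40), with n = -88.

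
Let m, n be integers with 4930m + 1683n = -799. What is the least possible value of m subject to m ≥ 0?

35

gcd(4930, 1683) = 17  (4930 = 2·1683 + 1564, 1683 = 1·1564 + 119, 1564 = 13·119 + 17, 119 = 7·17).
17 divides -799, so solutions exist.
Back-substituting, 4930·(14) + 1683·(-41) = 17.
Scale by -799/17 = -47: (m₀, n₀) = (-658, 1927).
General solution: m = -658 + 99t, n = 1927 - 290t for integer t.
m ≥ 0: smallest is -658 mod 99 = 35 (at t = 7), with n = -103.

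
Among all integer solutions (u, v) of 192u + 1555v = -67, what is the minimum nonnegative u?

gcd(1555, 192) = 1.
1 divides -67, so solutions exist.
By Bézout, 192*(-737) + 1555*(91) = 1.
Scale by -67/1 = -67: (u₀, v₀) = (49379, -6097).
General solution: u = 49379 + 1555t, v = -6097 - 192t for integer t.
u ≥ 0: smallest is 49379 mod 1555 = 1174 (at t = -31), with v = -145.

1174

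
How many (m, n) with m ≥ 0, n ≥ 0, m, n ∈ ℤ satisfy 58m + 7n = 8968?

22

gcd(58, 7):
  58 = 8*7 + 2
  7 = 3*2 + 1
  2 = 2*1
so gcd(58, 7) = 1.
Back-substitute for Bézout coefficients:
  1 = 7 - 3*2
  ... = 58*(-3) + 7*(25)
Scale by 8968: one solution is (-26904, 224200). Reduce m mod 7: (4, 1248).
General: m = 4 + 7t, n = 1248 - 58t.
m ≥ 0 ⇒ t ≥ 0; n ≥ 0 ⇒ t ≤ 21. So t ∈ [0, 21]: 22 solutions.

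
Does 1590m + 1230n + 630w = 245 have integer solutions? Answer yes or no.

gcd(1590, 1230) = 30  (1590 = 1×1230 + 360, 1230 = 3×360 + 150, 360 = 2×150 + 60, 150 = 2×60 + 30, 60 = 2×30).
gcd(30, 630) = 30.
30 does not divide 245 (remainder 5), so no integer solutions.

no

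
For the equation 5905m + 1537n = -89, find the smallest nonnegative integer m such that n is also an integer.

gcd(5905, 1537) = 1.
1 divides -89, so solutions exist.
By Bézout, 5905·(253) + 1537·(-972) = 1.
Scale by -89/1 = -89: (m₀, n₀) = (-22517, 86508).
General solution: m = -22517 + 1537t, n = 86508 - 5905t for integer t.
m ≥ 0: smallest is -22517 mod 1537 = 538 (at t = 15), with n = -2067.

538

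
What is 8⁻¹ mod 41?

36

gcd(41, 8) = 1.
By Bézout, 8·(-5) + 41·(1) = 1.
So 8·-5 ≡ 1 (mod 41), and -5 mod 41 = 36.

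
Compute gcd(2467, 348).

1

gcd(2467, 348):
  2467 = 7·348 + 31
  348 = 11·31 + 7
  31 = 4·7 + 3
  7 = 2·3 + 1
  3 = 3·1
so gcd(2467, 348) = 1.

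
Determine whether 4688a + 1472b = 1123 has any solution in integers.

gcd(4688, 1472) = 16.
16 does not divide 1123 (remainder 3), so no integer solutions.

no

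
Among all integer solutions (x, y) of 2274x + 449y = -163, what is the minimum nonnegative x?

gcd(2274, 449) = 1.
1 divides -163, so solutions exist.
By Bézout, 2274×(31) + 449×(-157) = 1.
Scale by -163/1 = -163: (x₀, y₀) = (-5053, 25591).
General solution: x = -5053 + 449t, y = 25591 - 2274t for integer t.
x ≥ 0: smallest is -5053 mod 449 = 335 (at t = 12), with y = -1697.

335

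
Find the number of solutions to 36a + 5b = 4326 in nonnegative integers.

24

gcd(36, 5) = 1.
By Bézout, 36×(1) + 5×(-7) = 1.
One solution: (1, 858).
General: a = 1 + 5t, b = 858 - 36t.
a ≥ 0 ⇒ t ≥ 0; b ≥ 0 ⇒ t ≤ 23. So t ∈ [0, 23]: 24 solutions.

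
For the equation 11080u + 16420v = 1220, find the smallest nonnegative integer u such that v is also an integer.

gcd(16420, 11080):
  16420 = 1×11080 + 5340
  11080 = 2×5340 + 400
  5340 = 13×400 + 140
  400 = 2×140 + 120
  140 = 1×120 + 20
  120 = 6×20
so gcd(16420, 11080) = 20.
20 divides 1220, so solutions exist.
Back-substitute for Bézout coefficients:
  20 = 140 - 1×120
  ... = 11080×(-123) + 16420×(83)
Scale by 1220/20 = 61: (u₀, v₀) = (-7503, 5063).
General solution: u = -7503 + 821t, v = 5063 - 554t for integer t.
u ≥ 0: smallest is -7503 mod 821 = 707 (at t = 10), with v = -477.

707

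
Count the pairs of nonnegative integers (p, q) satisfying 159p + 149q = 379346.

gcd(159, 149):
  159 = 1*149 + 10
  149 = 14*10 + 9
  10 = 1*9 + 1
  9 = 9*1
so gcd(159, 149) = 1.
Back-substitute for Bézout coefficients:
  1 = 10 - 1*9
  ... = 159*(15) + 149*(-16)
Scale by 379346: one solution is (5690190, -6069536). Reduce p mod 149: (29, 2515).
General: p = 29 + 149t, q = 2515 - 159t.
p ≥ 0 ⇒ t ≥ 0; q ≥ 0 ⇒ t ≤ 15. So t ∈ [0, 15]: 16 solutions.

16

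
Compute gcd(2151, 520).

gcd(2151, 520) = 1  (2151 = 4·520 + 71, 520 = 7·71 + 23, 71 = 3·23 + 2, 23 = 11·2 + 1, 2 = 2·1).

1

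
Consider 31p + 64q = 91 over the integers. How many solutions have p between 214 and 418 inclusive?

3

gcd(64, 31):
  64 = 2×31 + 2
  31 = 15×2 + 1
  2 = 2×1
so gcd(64, 31) = 1.
Back-substitute for Bézout coefficients:
  1 = 31 - 15×2
  ... = 31×(31) + 64×(-15)
Scale by 91: particular solution (2821, -1365); reduce p mod 64: (5, -1).
General solution: p = 5 + 64t, q = -1 - 31t for integer t.
214 ≤ 5 + 64t ≤ 418 gives t ∈ [4, 6], which is 3 values.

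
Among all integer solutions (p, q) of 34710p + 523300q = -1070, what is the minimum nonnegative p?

21333

gcd(523300, 34710) = 10.
10 divides -1070, so solutions exist.
By Bézout, 34710·(10071) + 523300·(-668) = 10.
Scale by -1070/10 = -107: (p₀, q₀) = (-1077597, 71476).
General solution: p = -1077597 + 52330t, q = 71476 - 3471t for integer t.
p ≥ 0: smallest is -1077597 mod 52330 = 21333 (at t = 21), with q = -1415.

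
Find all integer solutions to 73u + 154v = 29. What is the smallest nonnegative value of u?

gcd(154, 73):
  154 = 2×73 + 8
  73 = 9×8 + 1
  8 = 8×1
so gcd(154, 73) = 1.
1 divides 29, so solutions exist.
Back-substitute for Bézout coefficients:
  1 = 73 - 9×8
  ... = 73×(19) + 154×(-9)
Scale by 29/1 = 29: (u₀, v₀) = (551, -261).
General solution: u = 551 + 154t, v = -261 - 73t for integer t.
u ≥ 0: smallest is 551 mod 154 = 89 (at t = -3), with v = -42.

89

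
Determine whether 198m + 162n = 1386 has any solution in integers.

gcd(198, 162):
  198 = 1×162 + 36
  162 = 4×36 + 18
  36 = 2×18
so gcd(198, 162) = 18.
18 divides 1386, so integer solutions exist.

yes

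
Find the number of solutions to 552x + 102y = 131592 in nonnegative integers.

gcd(552, 102) = 6.
By Bézout, 552*(5) + 102*(-27) = 6.
One solution: (10, 1236).
General: x = 10 + 17t, y = 1236 - 92t.
x ≥ 0 ⇒ t ≥ 0; y ≥ 0 ⇒ t ≤ 13. So t ∈ [0, 13]: 14 solutions.

14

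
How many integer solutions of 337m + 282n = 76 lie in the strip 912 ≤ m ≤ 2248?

gcd(337, 282) = 1  (337 = 1*282 + 55, 282 = 5*55 + 7, 55 = 7*7 + 6, 7 = 1*6 + 1, 6 = 6*1).
Back-substituting, 337*(-41) + 282*(49) = 1.
Scale by 76: particular solution (-3116, 3724); reduce m mod 282: (268, -320).
General solution: m = 268 + 282t, n = -320 - 337t for integer t.
912 ≤ 268 + 282t ≤ 2248 gives t ∈ [3, 7], which is 5 values.

5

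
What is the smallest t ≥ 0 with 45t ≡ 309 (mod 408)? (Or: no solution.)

gcd(408, 45):
  408 = 9×45 + 3
  45 = 15×3
so gcd(408, 45) = 3.
3 divides 309, so solutions exist.
Back-substitute for Bézout coefficients:
  3 = 408 - 9×45
  ... = 45×(-9) + 408×(1)
So 45×(-9) ≡ 3 (mod 408); multiply by 103: t ≡ -927 (mod 136).
Smallest nonnegative: t = -927 mod 136 = 25.

25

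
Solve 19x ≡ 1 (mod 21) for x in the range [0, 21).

10

gcd(21, 19) = 1  (21 = 1×19 + 2, 19 = 9×2 + 1, 2 = 2×1).
Back-substituting, 19×(10) + 21×(-9) = 1.
So 19×10 ≡ 1 (mod 21), and 10 mod 21 = 10.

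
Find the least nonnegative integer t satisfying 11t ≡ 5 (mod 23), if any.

gcd(23, 11) = 1.
1 divides 5, so solutions exist.
By Bézout, 11*(-2) + 23*(1) = 1.
So 11*(-2) ≡ 1 (mod 23); multiply by 5: t ≡ -10 (mod 23).
Smallest nonnegative: t = -10 mod 23 = 13.

13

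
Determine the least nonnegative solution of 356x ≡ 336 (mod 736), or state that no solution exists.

156

gcd(736, 356):
  736 = 2*356 + 24
  356 = 14*24 + 20
  24 = 1*20 + 4
  20 = 5*4
so gcd(736, 356) = 4.
4 divides 336, so solutions exist.
Back-substitute for Bézout coefficients:
  4 = 24 - 1*20
  ... = 356*(-31) + 736*(15)
So 356*(-31) ≡ 4 (mod 736); multiply by 84: x ≡ -2604 (mod 184).
Smallest nonnegative: x = -2604 mod 184 = 156.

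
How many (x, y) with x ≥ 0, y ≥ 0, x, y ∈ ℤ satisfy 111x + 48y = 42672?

gcd(111, 48) = 3  (111 = 2×48 + 15, 48 = 3×15 + 3, 15 = 5×3).
Back-substituting, 111×(-3) + 48×(7) = 3.
Scale by 14224: one solution is (-42672, 99568). Reduce x mod 16: (0, 889).
General: x = 0 + 16t, y = 889 - 37t.
x ≥ 0 ⇒ t ≥ 0; y ≥ 0 ⇒ t ≤ 24. So t ∈ [0, 24]: 25 solutions.

25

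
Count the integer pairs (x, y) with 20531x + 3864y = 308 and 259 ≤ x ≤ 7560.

gcd(20531, 3864):
  20531 = 5×3864 + 1211
  3864 = 3×1211 + 231
  1211 = 5×231 + 56
  231 = 4×56 + 7
  56 = 8×7
so gcd(20531, 3864) = 7.
Back-substitute for Bézout coefficients:
  7 = 231 - 4×56
  ... = 20531×(-67) + 3864×(356)
Scale by 44: particular solution (-2948, 15664); reduce x mod 552: (364, -1934).
General solution: x = 364 + 552t, y = -1934 - 2933t for integer t.
259 ≤ 364 + 552t ≤ 7560 gives t ∈ [0, 13], which is 14 values.

14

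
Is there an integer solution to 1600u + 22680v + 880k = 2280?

gcd(22680, 1600) = 40  (22680 = 14·1600 + 280, 1600 = 5·280 + 200, 280 = 1·200 + 80, 200 = 2·80 + 40, 80 = 2·40).
gcd(40, 880) = 40.
40 divides 2280, so integer solutions exist.

yes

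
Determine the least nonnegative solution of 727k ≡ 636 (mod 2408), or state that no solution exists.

gcd(2408, 727) = 1  (2408 = 3×727 + 227, 727 = 3×227 + 46, 227 = 4×46 + 43, 46 = 1×43 + 3, 43 = 14×3 + 1, 3 = 3×1).
1 divides 636, so solutions exist.
Back-substituting, 727×(-785) + 2408×(237) = 1.
So 727×(-785) ≡ 1 (mod 2408); multiply by 636: k ≡ -499260 (mod 2408).
Smallest nonnegative: k = -499260 mod 2408 = 1604.

1604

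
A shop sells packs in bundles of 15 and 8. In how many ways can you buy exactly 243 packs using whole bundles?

2

Need nonnegative integers with 15j + 8k = 243.
gcd(15, 8) = 1, and 15·(-1) + 8·(2) = 1.
So (j₀, k₀) = (-243, 486); general j = -243 + 8t, k = 486 - 15t.
j ≥ 0 ⇒ t ≥ 31; k ≥ 0 ⇒ t ≤ 32. That's 2 values of t.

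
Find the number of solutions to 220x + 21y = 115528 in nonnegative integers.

gcd(220, 21):
  220 = 10×21 + 10
  21 = 2×10 + 1
  10 = 10×1
so gcd(220, 21) = 1.
Back-substitute for Bézout coefficients:
  1 = 21 - 2×10
  ... = 220×(-2) + 21×(21)
Scale by 115528: one solution is (-231056, 2426088). Reduce x mod 21: (7, 5428).
General: x = 7 + 21t, y = 5428 - 220t.
x ≥ 0 ⇒ t ≥ 0; y ≥ 0 ⇒ t ≤ 24. So t ∈ [0, 24]: 25 solutions.

25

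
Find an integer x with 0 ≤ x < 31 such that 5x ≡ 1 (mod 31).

25

gcd(31, 5):
  31 = 6*5 + 1
  5 = 5*1
so gcd(31, 5) = 1.
Back-substitute for Bézout coefficients:
  1 = 31 - 6*5
  ... = 5*(-6) + 31*(1)
So 5*-6 ≡ 1 (mod 31), and -6 mod 31 = 25.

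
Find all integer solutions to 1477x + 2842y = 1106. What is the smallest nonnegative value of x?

172

gcd(2842, 1477):
  2842 = 1·1477 + 1365
  1477 = 1·1365 + 112
  1365 = 12·112 + 21
  112 = 5·21 + 7
  21 = 3·7
so gcd(2842, 1477) = 7.
7 divides 1106, so solutions exist.
Back-substitute for Bézout coefficients:
  7 = 112 - 5·21
  ... = 1477·(127) + 2842·(-66)
Scale by 1106/7 = 158: (x₀, y₀) = (20066, -10428).
General solution: x = 20066 + 406t, y = -10428 - 211t for integer t.
x ≥ 0: smallest is 20066 mod 406 = 172 (at t = -49), with y = -89.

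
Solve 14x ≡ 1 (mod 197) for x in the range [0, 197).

gcd(197, 14) = 1  (197 = 14*14 + 1, 14 = 14*1).
Back-substituting, 14*(-14) + 197*(1) = 1.
So 14*-14 ≡ 1 (mod 197), and -14 mod 197 = 183.

183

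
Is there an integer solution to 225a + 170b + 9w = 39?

gcd(225, 170) = 5  (225 = 1·170 + 55, 170 = 3·55 + 5, 55 = 11·5).
gcd(5, 9) = 1.
1 divides 39, so integer solutions exist.

yes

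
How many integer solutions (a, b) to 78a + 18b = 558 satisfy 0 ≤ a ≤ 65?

gcd(78, 18) = 6.
By Bézout, 78×(1) + 18×(-4) = 6.
Particular solution: (0, 31).
General solution: a = 0 + 3t, b = 31 - 13t for integer t.
0 ≤ 0 + 3t ≤ 65 gives t ∈ [0, 21], which is 22 values.

22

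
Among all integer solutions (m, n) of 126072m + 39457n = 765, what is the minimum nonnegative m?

gcd(126072, 39457):
  126072 = 3·39457 + 7701
  39457 = 5·7701 + 952
  7701 = 8·952 + 85
  952 = 11·85 + 17
  85 = 5·17
so gcd(126072, 39457) = 17.
17 divides 765, so solutions exist.
Back-substitute for Bézout coefficients:
  17 = 952 - 11·85
  ... = 126072·(-456) + 39457·(1457)
Scale by 765/17 = 45: (m₀, n₀) = (-20520, 65565).
General solution: m = -20520 + 2321t, n = 65565 - 7416t for integer t.
m ≥ 0: smallest is -20520 mod 2321 = 369 (at t = 9), with n = -1179.

369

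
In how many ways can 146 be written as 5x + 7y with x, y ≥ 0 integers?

4

gcd(7, 5) = 1  (7 = 1×5 + 2, 5 = 2×2 + 1, 2 = 2×1).
Back-substituting, 5×(3) + 7×(-2) = 1.
Scale by 146: one solution is (438, -292). Reduce x mod 7: (4, 18).
General: x = 4 + 7t, y = 18 - 5t.
x ≥ 0 ⇒ t ≥ 0; y ≥ 0 ⇒ t ≤ 3. So t ∈ [0, 3]: 4 solutions.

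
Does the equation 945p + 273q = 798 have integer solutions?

yes

gcd(945, 273) = 21.
21 divides 798, so integer solutions exist.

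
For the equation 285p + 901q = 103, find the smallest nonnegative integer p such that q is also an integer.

718

gcd(901, 285):
  901 = 3*285 + 46
  285 = 6*46 + 9
  46 = 5*9 + 1
  9 = 9*1
so gcd(901, 285) = 1.
1 divides 103, so solutions exist.
Back-substitute for Bézout coefficients:
  1 = 46 - 5*9
  ... = 285*(-98) + 901*(31)
Scale by 103/1 = 103: (p₀, q₀) = (-10094, 3193).
General solution: p = -10094 + 901t, q = 3193 - 285t for integer t.
p ≥ 0: smallest is -10094 mod 901 = 718 (at t = 12), with q = -227.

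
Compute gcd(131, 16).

gcd(131, 16):
  131 = 8×16 + 3
  16 = 5×3 + 1
  3 = 3×1
so gcd(131, 16) = 1.

1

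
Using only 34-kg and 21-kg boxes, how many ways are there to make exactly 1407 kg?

Need nonnegative integers with 34j + 21k = 1407.
gcd(34, 21) = 1, and 34·(-8) + 21·(13) = 1.
So (j₀, k₀) = (-11256, 18291); general j = -11256 + 21t, k = 18291 - 34t.
j ≥ 0 ⇒ t ≥ 536; k ≥ 0 ⇒ t ≤ 537. That's 2 values of t.

2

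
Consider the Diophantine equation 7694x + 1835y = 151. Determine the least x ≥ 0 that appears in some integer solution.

1654

gcd(7694, 1835) = 1.
1 divides 151, so solutions exist.
By Bézout, 7694×(254) + 1835×(-1065) = 1.
Scale by 151/1 = 151: (x₀, y₀) = (38354, -160815).
General solution: x = 38354 + 1835t, y = -160815 - 7694t for integer t.
x ≥ 0: smallest is 38354 mod 1835 = 1654 (at t = -20), with y = -6935.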